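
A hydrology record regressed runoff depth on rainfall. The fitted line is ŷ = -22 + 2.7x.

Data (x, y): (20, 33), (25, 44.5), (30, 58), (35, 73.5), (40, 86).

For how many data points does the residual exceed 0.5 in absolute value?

x=20: ŷ = -22 + 2.7·20 = 32; r = 33 − 32 = 1
x=25: ŷ = -22 + 2.7·25 = 45.5; r = 44.5 − 45.5 = -1
x=30: ŷ = -22 + 2.7·30 = 59; r = 58 − 59 = -1
x=35: ŷ = -22 + 2.7·35 = 72.5; r = 73.5 − 72.5 = 1
x=40: ŷ = -22 + 2.7·40 = 86; r = 86 − 86 = 0
|r| > 0.5: x=20 (|r|=1), x=25 (|r|=1), x=30 (|r|=1), x=35 (|r|=1) → 4

4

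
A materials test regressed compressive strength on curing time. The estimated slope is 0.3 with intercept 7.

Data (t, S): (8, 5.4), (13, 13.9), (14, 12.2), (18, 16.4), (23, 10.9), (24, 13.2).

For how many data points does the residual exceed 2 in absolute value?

t=8: ŷ = 7 + 0.3·8 = 9.4; e = 5.4 − 9.4 = -4
t=13: ŷ = 7 + 0.3·13 = 10.9; e = 13.9 − 10.9 = 3
t=14: ŷ = 7 + 0.3·14 = 11.2; e = 12.2 − 11.2 = 1
t=18: ŷ = 7 + 0.3·18 = 12.4; e = 16.4 − 12.4 = 4
t=23: ŷ = 7 + 0.3·23 = 13.9; e = 10.9 − 13.9 = -3
t=24: ŷ = 7 + 0.3·24 = 14.2; e = 13.2 − 14.2 = -1
|e| > 2: t=8 (|e|=4), t=13 (|e|=3), t=18 (|e|=4), t=23 (|e|=3) → 4

4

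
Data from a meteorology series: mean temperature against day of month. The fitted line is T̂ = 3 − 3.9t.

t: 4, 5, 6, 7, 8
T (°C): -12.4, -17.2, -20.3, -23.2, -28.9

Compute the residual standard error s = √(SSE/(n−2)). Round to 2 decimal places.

s = 0.86

t=4: T̂ = 3 − 3.9·4 = -12.6; r = -12.4 − (-12.6) = 0.2
t=5: T̂ = 3 − 3.9·5 = -16.5; r = -17.2 − (-16.5) = -0.7
t=6: T̂ = 3 − 3.9·6 = -20.4; r = -20.3 − (-20.4) = 0.1
t=7: T̂ = 3 − 3.9·7 = -24.3; r = -23.2 − (-24.3) = 1.1
t=8: T̂ = 3 − 3.9·8 = -28.2; r = -28.9 − (-28.2) = -0.7
SSE = 0.04 + 0.49 + 0.01 + 1.21 + 0.49 = 2.24
s = √(2.24/3) = √0.746667 ≈ 0.86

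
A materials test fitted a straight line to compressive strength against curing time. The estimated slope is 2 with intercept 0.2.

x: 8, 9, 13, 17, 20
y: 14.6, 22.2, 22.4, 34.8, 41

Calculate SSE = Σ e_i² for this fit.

SSE = 34

x=8: ŷ = 0.2 + 2·8 = 16.2; e = 14.6 − 16.2 = -1.6
x=9: ŷ = 0.2 + 2·9 = 18.2; e = 22.2 − 18.2 = 4
x=13: ŷ = 0.2 + 2·13 = 26.2; e = 22.4 − 26.2 = -3.8
x=17: ŷ = 0.2 + 2·17 = 34.2; e = 34.8 − 34.2 = 0.6
x=20: ŷ = 0.2 + 2·20 = 40.2; e = 41 − 40.2 = 0.8
SSE = 2.56 + 16 + 14.44 + 0.36 + 0.64 = 34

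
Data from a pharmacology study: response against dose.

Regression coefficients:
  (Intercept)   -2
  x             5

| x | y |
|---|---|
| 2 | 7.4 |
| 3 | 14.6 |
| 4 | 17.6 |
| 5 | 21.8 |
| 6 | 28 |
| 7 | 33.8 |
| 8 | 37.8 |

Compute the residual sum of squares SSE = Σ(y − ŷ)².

SSE = 5.2

x=2: ŷ = -2 + 5·2 = 8; e = 7.4 − 8 = -0.6
x=3: ŷ = -2 + 5·3 = 13; e = 14.6 − 13 = 1.6
x=4: ŷ = -2 + 5·4 = 18; e = 17.6 − 18 = -0.4
x=5: ŷ = -2 + 5·5 = 23; e = 21.8 − 23 = -1.2
x=6: ŷ = -2 + 5·6 = 28; e = 28 − 28 = 0
x=7: ŷ = -2 + 5·7 = 33; e = 33.8 − 33 = 0.8
x=8: ŷ = -2 + 5·8 = 38; e = 37.8 − 38 = -0.2
SSE = 0.36 + 2.56 + 0.16 + 1.44 + 0 + 0.64 + 0.04 = 5.2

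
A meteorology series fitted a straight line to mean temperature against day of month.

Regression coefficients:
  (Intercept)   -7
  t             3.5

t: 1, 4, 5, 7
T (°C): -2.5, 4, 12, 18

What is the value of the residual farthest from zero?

r = -3

t=1: T̂ = -7 + 3.5·1 = -3.5; r = -2.5 − (-3.5) = 1
t=4: T̂ = -7 + 3.5·4 = 7; r = 4 − 7 = -3
t=5: T̂ = -7 + 3.5·5 = 10.5; r = 12 − 10.5 = 1.5
t=7: T̂ = -7 + 3.5·7 = 17.5; r = 18 − 17.5 = 0.5
Largest |r| is 3 at t = 4, residual -3.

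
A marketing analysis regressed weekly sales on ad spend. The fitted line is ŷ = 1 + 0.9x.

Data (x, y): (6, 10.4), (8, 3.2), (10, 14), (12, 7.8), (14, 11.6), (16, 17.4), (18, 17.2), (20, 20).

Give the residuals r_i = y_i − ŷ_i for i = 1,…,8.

x=6: ŷ = 1 + 0.9·6 = 6.4; r = 10.4 − 6.4 = 4
x=8: ŷ = 1 + 0.9·8 = 8.2; r = 3.2 − 8.2 = -5
x=10: ŷ = 1 + 0.9·10 = 10; r = 14 − 10 = 4
x=12: ŷ = 1 + 0.9·12 = 11.8; r = 7.8 − 11.8 = -4
x=14: ŷ = 1 + 0.9·14 = 13.6; r = 11.6 − 13.6 = -2
x=16: ŷ = 1 + 0.9·16 = 15.4; r = 17.4 − 15.4 = 2
x=18: ŷ = 1 + 0.9·18 = 17.2; r = 17.2 − 17.2 = 0
x=20: ŷ = 1 + 0.9·20 = 19; r = 20 − 19 = 1

4, -5, 4, -4, -2, 2, 0, 1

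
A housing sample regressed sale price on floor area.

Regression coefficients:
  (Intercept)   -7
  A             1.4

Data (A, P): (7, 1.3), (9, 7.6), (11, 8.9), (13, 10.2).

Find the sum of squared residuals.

A=7: P̂ = -7 + 1.4·7 = 2.8; e = 1.3 − 2.8 = -1.5
A=9: P̂ = -7 + 1.4·9 = 5.6; e = 7.6 − 5.6 = 2
A=11: P̂ = -7 + 1.4·11 = 8.4; e = 8.9 − 8.4 = 0.5
A=13: P̂ = -7 + 1.4·13 = 11.2; e = 10.2 − 11.2 = -1
SSE = 2.25 + 4 + 0.25 + 1 = 7.5

SSE = 7.5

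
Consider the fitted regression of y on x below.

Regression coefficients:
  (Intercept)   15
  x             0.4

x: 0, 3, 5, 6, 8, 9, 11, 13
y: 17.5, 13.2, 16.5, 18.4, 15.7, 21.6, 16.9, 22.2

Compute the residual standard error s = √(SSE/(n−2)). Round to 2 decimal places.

x=0: ŷ = 15 + 0.4·0 = 15; e = 17.5 − 15 = 2.5
x=3: ŷ = 15 + 0.4·3 = 16.2; e = 13.2 − 16.2 = -3
x=5: ŷ = 15 + 0.4·5 = 17; e = 16.5 − 17 = -0.5
x=6: ŷ = 15 + 0.4·6 = 17.4; e = 18.4 − 17.4 = 1
x=8: ŷ = 15 + 0.4·8 = 18.2; e = 15.7 − 18.2 = -2.5
x=9: ŷ = 15 + 0.4·9 = 18.6; e = 21.6 − 18.6 = 3
x=11: ŷ = 15 + 0.4·11 = 19.4; e = 16.9 − 19.4 = -2.5
x=13: ŷ = 15 + 0.4·13 = 20.2; e = 22.2 − 20.2 = 2
SSE = 6.25 + 9 + 0.25 + 1 + 6.25 + 9 + 6.25 + 4 = 42
s = √(42/6) = √7 ≈ 2.65

s = 2.65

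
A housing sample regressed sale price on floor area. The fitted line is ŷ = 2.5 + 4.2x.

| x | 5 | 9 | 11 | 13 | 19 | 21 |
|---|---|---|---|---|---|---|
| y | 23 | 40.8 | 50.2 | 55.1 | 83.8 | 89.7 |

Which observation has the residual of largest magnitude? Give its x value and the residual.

x = 13, e = -2

x=5: ŷ = 2.5 + 4.2·5 = 23.5; e = 23 − 23.5 = -0.5
x=9: ŷ = 2.5 + 4.2·9 = 40.3; e = 40.8 − 40.3 = 0.5
x=11: ŷ = 2.5 + 4.2·11 = 48.7; e = 50.2 − 48.7 = 1.5
x=13: ŷ = 2.5 + 4.2·13 = 57.1; e = 55.1 − 57.1 = -2
x=19: ŷ = 2.5 + 4.2·19 = 82.3; e = 83.8 − 82.3 = 1.5
x=21: ŷ = 2.5 + 4.2·21 = 90.7; e = 89.7 − 90.7 = -1
Largest |e| is 2 at x = 13, residual -2.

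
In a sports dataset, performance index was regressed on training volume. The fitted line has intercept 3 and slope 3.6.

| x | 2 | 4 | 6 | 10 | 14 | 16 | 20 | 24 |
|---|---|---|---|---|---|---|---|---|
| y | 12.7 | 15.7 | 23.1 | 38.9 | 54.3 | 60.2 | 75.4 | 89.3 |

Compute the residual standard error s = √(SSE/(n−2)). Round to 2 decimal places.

x=2: ŷ = 3 + 3.6·2 = 10.2; r = 12.7 − 10.2 = 2.5
x=4: ŷ = 3 + 3.6·4 = 17.4; r = 15.7 − 17.4 = -1.7
x=6: ŷ = 3 + 3.6·6 = 24.6; r = 23.1 − 24.6 = -1.5
x=10: ŷ = 3 + 3.6·10 = 39; r = 38.9 − 39 = -0.1
x=14: ŷ = 3 + 3.6·14 = 53.4; r = 54.3 − 53.4 = 0.9
x=16: ŷ = 3 + 3.6·16 = 60.6; r = 60.2 − 60.6 = -0.4
x=20: ŷ = 3 + 3.6·20 = 75; r = 75.4 − 75 = 0.4
x=24: ŷ = 3 + 3.6·24 = 89.4; r = 89.3 − 89.4 = -0.1
SSE = 6.25 + 2.89 + 2.25 + 0.01 + 0.81 + 0.16 + 0.16 + 0.01 = 12.54
s = √(12.54/6) = √2.09 ≈ 1.45

s = 1.45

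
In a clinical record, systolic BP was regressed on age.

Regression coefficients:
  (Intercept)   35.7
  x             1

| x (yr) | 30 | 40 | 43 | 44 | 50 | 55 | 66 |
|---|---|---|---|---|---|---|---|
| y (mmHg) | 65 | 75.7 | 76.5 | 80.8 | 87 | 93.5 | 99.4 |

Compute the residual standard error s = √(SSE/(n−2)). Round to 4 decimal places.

x=30: ŷ = 35.7 + 30 = 65.7; e = 65 − 65.7 = -0.7
x=40: ŷ = 35.7 + 40 = 75.7; e = 75.7 − 75.7 = 0
x=43: ŷ = 35.7 + 43 = 78.7; e = 76.5 − 78.7 = -2.2
x=44: ŷ = 35.7 + 44 = 79.7; e = 80.8 − 79.7 = 1.1
x=50: ŷ = 35.7 + 50 = 85.7; e = 87 − 85.7 = 1.3
x=55: ŷ = 35.7 + 55 = 90.7; e = 93.5 − 90.7 = 2.8
x=66: ŷ = 35.7 + 66 = 101.7; e = 99.4 − 101.7 = -2.3
SSE = 0.49 + 0 + 4.84 + 1.21 + 1.69 + 7.84 + 5.29 = 21.36
s = √(21.36/5) = √4.272 ≈ 2.0669

s = 2.0669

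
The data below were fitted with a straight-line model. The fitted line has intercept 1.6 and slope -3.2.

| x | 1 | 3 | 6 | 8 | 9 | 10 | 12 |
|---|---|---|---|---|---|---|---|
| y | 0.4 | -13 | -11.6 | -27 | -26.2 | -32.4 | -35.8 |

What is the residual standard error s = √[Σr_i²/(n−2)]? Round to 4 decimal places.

s = 4.0000

x=1: ŷ = 1.6 − 3.2·1 = -1.6; r = 0.4 − (-1.6) = 2
x=3: ŷ = 1.6 − 3.2·3 = -8; r = -13 − (-8) = -5
x=6: ŷ = 1.6 − 3.2·6 = -17.6; r = -11.6 − (-17.6) = 6
x=8: ŷ = 1.6 − 3.2·8 = -24; r = -27 − (-24) = -3
x=9: ŷ = 1.6 − 3.2·9 = -27.2; r = -26.2 − (-27.2) = 1
x=10: ŷ = 1.6 − 3.2·10 = -30.4; r = -32.4 − (-30.4) = -2
x=12: ŷ = 1.6 − 3.2·12 = -36.8; r = -35.8 − (-36.8) = 1
SSE = 4 + 25 + 36 + 9 + 1 + 4 + 1 = 80
s = √(80/5) = √16 ≈ 4.0000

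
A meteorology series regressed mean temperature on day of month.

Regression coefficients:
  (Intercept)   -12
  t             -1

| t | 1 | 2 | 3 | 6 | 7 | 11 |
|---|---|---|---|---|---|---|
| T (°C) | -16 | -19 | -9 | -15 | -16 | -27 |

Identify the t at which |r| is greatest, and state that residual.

t = 3, r = 6

t=1: T̂ = -12 − 1 = -13; r = -16 − (-13) = -3
t=2: T̂ = -12 − 2 = -14; r = -19 − (-14) = -5
t=3: T̂ = -12 − 3 = -15; r = -9 − (-15) = 6
t=6: T̂ = -12 − 6 = -18; r = -15 − (-18) = 3
t=7: T̂ = -12 − 7 = -19; r = -16 − (-19) = 3
t=11: T̂ = -12 − 11 = -23; r = -27 − (-23) = -4
Largest |r| is 6 at t = 3, residual 6.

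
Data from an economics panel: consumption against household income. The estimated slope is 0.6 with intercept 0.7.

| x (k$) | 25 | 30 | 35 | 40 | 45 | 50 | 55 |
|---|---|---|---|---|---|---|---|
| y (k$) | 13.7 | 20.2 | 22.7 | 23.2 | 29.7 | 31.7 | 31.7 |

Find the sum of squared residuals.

x=25: ŷ = 0.7 + 0.6·25 = 15.7; e = 13.7 − 15.7 = -2
x=30: ŷ = 0.7 + 0.6·30 = 18.7; e = 20.2 − 18.7 = 1.5
x=35: ŷ = 0.7 + 0.6·35 = 21.7; e = 22.7 − 21.7 = 1
x=40: ŷ = 0.7 + 0.6·40 = 24.7; e = 23.2 − 24.7 = -1.5
x=45: ŷ = 0.7 + 0.6·45 = 27.7; e = 29.7 − 27.7 = 2
x=50: ŷ = 0.7 + 0.6·50 = 30.7; e = 31.7 − 30.7 = 1
x=55: ŷ = 0.7 + 0.6·55 = 33.7; e = 31.7 − 33.7 = -2
SSE = 4 + 2.25 + 1 + 2.25 + 4 + 1 + 4 = 18.5

SSE = 18.5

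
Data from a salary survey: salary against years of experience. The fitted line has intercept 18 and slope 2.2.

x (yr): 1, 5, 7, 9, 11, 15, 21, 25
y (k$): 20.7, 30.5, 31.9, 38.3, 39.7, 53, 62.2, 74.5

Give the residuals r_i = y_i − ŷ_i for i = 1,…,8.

x=1: ŷ = 18 + 2.2·1 = 20.2; r = 20.7 − 20.2 = 0.5
x=5: ŷ = 18 + 2.2·5 = 29; r = 30.5 − 29 = 1.5
x=7: ŷ = 18 + 2.2·7 = 33.4; r = 31.9 − 33.4 = -1.5
x=9: ŷ = 18 + 2.2·9 = 37.8; r = 38.3 − 37.8 = 0.5
x=11: ŷ = 18 + 2.2·11 = 42.2; r = 39.7 − 42.2 = -2.5
x=15: ŷ = 18 + 2.2·15 = 51; r = 53 − 51 = 2
x=21: ŷ = 18 + 2.2·21 = 64.2; r = 62.2 − 64.2 = -2
x=25: ŷ = 18 + 2.2·25 = 73; r = 74.5 − 73 = 1.5

0.5, 1.5, -1.5, 0.5, -2.5, 2, -2, 1.5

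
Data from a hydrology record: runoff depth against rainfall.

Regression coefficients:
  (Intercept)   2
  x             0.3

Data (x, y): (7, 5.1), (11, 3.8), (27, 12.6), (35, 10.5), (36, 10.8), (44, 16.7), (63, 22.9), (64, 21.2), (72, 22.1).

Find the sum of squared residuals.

x=7: ŷ = 2 + 0.3·7 = 4.1; r = 5.1 − 4.1 = 1
x=11: ŷ = 2 + 0.3·11 = 5.3; r = 3.8 − 5.3 = -1.5
x=27: ŷ = 2 + 0.3·27 = 10.1; r = 12.6 − 10.1 = 2.5
x=35: ŷ = 2 + 0.3·35 = 12.5; r = 10.5 − 12.5 = -2
x=36: ŷ = 2 + 0.3·36 = 12.8; r = 10.8 − 12.8 = -2
x=44: ŷ = 2 + 0.3·44 = 15.2; r = 16.7 − 15.2 = 1.5
x=63: ŷ = 2 + 0.3·63 = 20.9; r = 22.9 − 20.9 = 2
x=64: ŷ = 2 + 0.3·64 = 21.2; r = 21.2 − 21.2 = 0
x=72: ŷ = 2 + 0.3·72 = 23.6; r = 22.1 − 23.6 = -1.5
SSE = 1 + 2.25 + 6.25 + 4 + 4 + 2.25 + 4 + 0 + 2.25 = 26

SSE = 26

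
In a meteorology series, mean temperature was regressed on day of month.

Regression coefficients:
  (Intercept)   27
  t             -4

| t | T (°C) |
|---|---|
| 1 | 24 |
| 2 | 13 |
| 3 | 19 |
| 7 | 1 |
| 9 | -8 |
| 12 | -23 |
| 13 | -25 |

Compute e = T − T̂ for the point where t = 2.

T̂ = 27 − 4·2 = 19
e = 13 − 19 = -6

e = -6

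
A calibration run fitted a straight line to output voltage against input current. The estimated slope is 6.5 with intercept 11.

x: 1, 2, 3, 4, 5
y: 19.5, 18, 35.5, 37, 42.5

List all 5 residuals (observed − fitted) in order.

x=1: ŷ = 11 + 6.5·1 = 17.5; e = 19.5 − 17.5 = 2
x=2: ŷ = 11 + 6.5·2 = 24; e = 18 − 24 = -6
x=3: ŷ = 11 + 6.5·3 = 30.5; e = 35.5 − 30.5 = 5
x=4: ŷ = 11 + 6.5·4 = 37; e = 37 − 37 = 0
x=5: ŷ = 11 + 6.5·5 = 43.5; e = 42.5 − 43.5 = -1

2, -6, 5, 0, -1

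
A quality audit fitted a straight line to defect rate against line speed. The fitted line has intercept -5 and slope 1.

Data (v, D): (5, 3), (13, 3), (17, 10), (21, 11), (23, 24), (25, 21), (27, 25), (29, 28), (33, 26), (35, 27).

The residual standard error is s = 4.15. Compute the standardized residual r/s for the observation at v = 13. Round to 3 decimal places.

-1.205

D̂ = -5 + 13 = 8
r = 3 − 8 = -5
r/s = -5 / 4.15 = -1.205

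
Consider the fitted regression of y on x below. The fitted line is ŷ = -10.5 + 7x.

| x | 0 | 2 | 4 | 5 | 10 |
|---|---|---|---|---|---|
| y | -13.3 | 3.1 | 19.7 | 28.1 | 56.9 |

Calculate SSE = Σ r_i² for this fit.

x=0: ŷ = -10.5 + 7·0 = -10.5; r = -13.3 − (-10.5) = -2.8
x=2: ŷ = -10.5 + 7·2 = 3.5; r = 3.1 − 3.5 = -0.4
x=4: ŷ = -10.5 + 7·4 = 17.5; r = 19.7 − 17.5 = 2.2
x=5: ŷ = -10.5 + 7·5 = 24.5; r = 28.1 − 24.5 = 3.6
x=10: ŷ = -10.5 + 7·10 = 59.5; r = 56.9 − 59.5 = -2.6
SSE = 7.84 + 0.16 + 4.84 + 12.96 + 6.76 = 32.56

SSE = 32.56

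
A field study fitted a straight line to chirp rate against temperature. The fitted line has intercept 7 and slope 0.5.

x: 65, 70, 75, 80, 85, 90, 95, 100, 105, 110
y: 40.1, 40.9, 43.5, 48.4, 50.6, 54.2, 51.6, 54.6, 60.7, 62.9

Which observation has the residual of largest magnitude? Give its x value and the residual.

x = 95, r = -2.9

x=65: ŷ = 7 + 0.5·65 = 39.5; r = 40.1 − 39.5 = 0.6
x=70: ŷ = 7 + 0.5·70 = 42; r = 40.9 − 42 = -1.1
x=75: ŷ = 7 + 0.5·75 = 44.5; r = 43.5 − 44.5 = -1
x=80: ŷ = 7 + 0.5·80 = 47; r = 48.4 − 47 = 1.4
x=85: ŷ = 7 + 0.5·85 = 49.5; r = 50.6 − 49.5 = 1.1
x=90: ŷ = 7 + 0.5·90 = 52; r = 54.2 − 52 = 2.2
x=95: ŷ = 7 + 0.5·95 = 54.5; r = 51.6 − 54.5 = -2.9
x=100: ŷ = 7 + 0.5·100 = 57; r = 54.6 − 57 = -2.4
x=105: ŷ = 7 + 0.5·105 = 59.5; r = 60.7 − 59.5 = 1.2
x=110: ŷ = 7 + 0.5·110 = 62; r = 62.9 − 62 = 0.9
Largest |r| is 2.9 at x = 95, residual -2.9.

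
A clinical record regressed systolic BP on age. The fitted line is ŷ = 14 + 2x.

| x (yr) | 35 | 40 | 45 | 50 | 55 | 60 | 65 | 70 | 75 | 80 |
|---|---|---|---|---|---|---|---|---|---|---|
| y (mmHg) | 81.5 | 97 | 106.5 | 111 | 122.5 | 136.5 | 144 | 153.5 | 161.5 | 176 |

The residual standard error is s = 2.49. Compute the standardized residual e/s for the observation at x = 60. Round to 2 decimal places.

1.00

ŷ = 14 + 2·60 = 134
e = 136.5 − 134 = 2.5
e/s = 2.5 / 2.49 = 1.00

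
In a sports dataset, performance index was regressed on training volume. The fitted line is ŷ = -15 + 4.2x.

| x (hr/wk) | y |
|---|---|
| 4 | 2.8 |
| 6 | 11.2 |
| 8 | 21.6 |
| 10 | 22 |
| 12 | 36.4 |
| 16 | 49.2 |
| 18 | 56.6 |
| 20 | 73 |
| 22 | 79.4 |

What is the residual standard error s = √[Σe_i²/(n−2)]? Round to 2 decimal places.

x=4: ŷ = -15 + 4.2·4 = 1.8; e = 2.8 − 1.8 = 1
x=6: ŷ = -15 + 4.2·6 = 10.2; e = 11.2 − 10.2 = 1
x=8: ŷ = -15 + 4.2·8 = 18.6; e = 21.6 − 18.6 = 3
x=10: ŷ = -15 + 4.2·10 = 27; e = 22 − 27 = -5
x=12: ŷ = -15 + 4.2·12 = 35.4; e = 36.4 − 35.4 = 1
x=16: ŷ = -15 + 4.2·16 = 52.2; e = 49.2 − 52.2 = -3
x=18: ŷ = -15 + 4.2·18 = 60.6; e = 56.6 − 60.6 = -4
x=20: ŷ = -15 + 4.2·20 = 69; e = 73 − 69 = 4
x=22: ŷ = -15 + 4.2·22 = 77.4; e = 79.4 − 77.4 = 2
SSE = 1 + 1 + 9 + 25 + 1 + 9 + 16 + 16 + 4 = 82
s = √(82/7) = √11.7143 ≈ 3.42

s = 3.42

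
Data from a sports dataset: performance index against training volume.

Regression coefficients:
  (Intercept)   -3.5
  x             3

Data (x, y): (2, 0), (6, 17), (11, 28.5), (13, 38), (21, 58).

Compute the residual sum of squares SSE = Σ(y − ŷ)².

SSE = 22

x=2: ŷ = -3.5 + 3·2 = 2.5; r = 0 − 2.5 = -2.5
x=6: ŷ = -3.5 + 3·6 = 14.5; r = 17 − 14.5 = 2.5
x=11: ŷ = -3.5 + 3·11 = 29.5; r = 28.5 − 29.5 = -1
x=13: ŷ = -3.5 + 3·13 = 35.5; r = 38 − 35.5 = 2.5
x=21: ŷ = -3.5 + 3·21 = 59.5; r = 58 − 59.5 = -1.5
SSE = 6.25 + 6.25 + 1 + 6.25 + 2.25 = 22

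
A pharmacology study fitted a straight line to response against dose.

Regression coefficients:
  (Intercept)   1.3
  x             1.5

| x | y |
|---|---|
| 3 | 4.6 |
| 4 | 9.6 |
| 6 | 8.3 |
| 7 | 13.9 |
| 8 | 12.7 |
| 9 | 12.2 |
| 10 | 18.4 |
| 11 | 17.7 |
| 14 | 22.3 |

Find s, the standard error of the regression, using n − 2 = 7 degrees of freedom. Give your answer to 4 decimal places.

s = 1.9523

x=3: ŷ = 1.3 + 1.5·3 = 5.8; e = 4.6 − 5.8 = -1.2
x=4: ŷ = 1.3 + 1.5·4 = 7.3; e = 9.6 − 7.3 = 2.3
x=6: ŷ = 1.3 + 1.5·6 = 10.3; e = 8.3 − 10.3 = -2
x=7: ŷ = 1.3 + 1.5·7 = 11.8; e = 13.9 − 11.8 = 2.1
x=8: ŷ = 1.3 + 1.5·8 = 13.3; e = 12.7 − 13.3 = -0.6
x=9: ŷ = 1.3 + 1.5·9 = 14.8; e = 12.2 − 14.8 = -2.6
x=10: ŷ = 1.3 + 1.5·10 = 16.3; e = 18.4 − 16.3 = 2.1
x=11: ŷ = 1.3 + 1.5·11 = 17.8; e = 17.7 − 17.8 = -0.1
x=14: ŷ = 1.3 + 1.5·14 = 22.3; e = 22.3 − 22.3 = 0
SSE = 1.44 + 5.29 + 4 + 4.41 + 0.36 + 6.76 + 4.41 + 0.01 + 0 = 26.68
s = √(26.68/7) = √3.81143 ≈ 1.9523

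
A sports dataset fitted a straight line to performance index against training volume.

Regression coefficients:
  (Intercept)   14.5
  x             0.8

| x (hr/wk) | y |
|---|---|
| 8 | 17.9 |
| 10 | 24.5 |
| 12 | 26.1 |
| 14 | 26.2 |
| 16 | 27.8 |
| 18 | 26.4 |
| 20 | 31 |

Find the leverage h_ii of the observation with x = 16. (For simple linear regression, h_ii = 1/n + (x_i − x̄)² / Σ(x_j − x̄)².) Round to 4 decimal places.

h = 0.1786

x̄ = (8 + 10 + 12 + 14 + 16 + 18 + 20)/7 = 14
Σ(x − x̄)² = 36 + 16 + 4 + 0 + 4 + 16 + 36 = 112
h = 1/7 + (2)²/112 = 0.142857 + 0.0357143 = 0.1786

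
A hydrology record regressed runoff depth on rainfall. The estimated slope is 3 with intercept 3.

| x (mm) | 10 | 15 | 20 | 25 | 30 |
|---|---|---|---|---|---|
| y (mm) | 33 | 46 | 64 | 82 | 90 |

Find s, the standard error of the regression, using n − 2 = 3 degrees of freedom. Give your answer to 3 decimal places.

s = 3.162

x=10: ŷ = 3 + 3·10 = 33; r = 33 − 33 = 0
x=15: ŷ = 3 + 3·15 = 48; r = 46 − 48 = -2
x=20: ŷ = 3 + 3·20 = 63; r = 64 − 63 = 1
x=25: ŷ = 3 + 3·25 = 78; r = 82 − 78 = 4
x=30: ŷ = 3 + 3·30 = 93; r = 90 − 93 = -3
SSE = 0 + 4 + 1 + 16 + 9 = 30
s = √(30/3) = √10 ≈ 3.162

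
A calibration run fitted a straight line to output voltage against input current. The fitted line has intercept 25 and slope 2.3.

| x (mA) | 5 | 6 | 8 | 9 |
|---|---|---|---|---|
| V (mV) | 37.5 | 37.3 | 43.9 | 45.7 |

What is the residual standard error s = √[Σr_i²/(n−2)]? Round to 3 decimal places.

x=5: V̂ = 25 + 2.3·5 = 36.5; r = 37.5 − 36.5 = 1
x=6: V̂ = 25 + 2.3·6 = 38.8; r = 37.3 − 38.8 = -1.5
x=8: V̂ = 25 + 2.3·8 = 43.4; r = 43.9 − 43.4 = 0.5
x=9: V̂ = 25 + 2.3·9 = 45.7; r = 45.7 − 45.7 = 0
SSE = 1 + 2.25 + 0.25 + 0 = 3.5
s = √(3.5/2) = √1.75 ≈ 1.323

s = 1.323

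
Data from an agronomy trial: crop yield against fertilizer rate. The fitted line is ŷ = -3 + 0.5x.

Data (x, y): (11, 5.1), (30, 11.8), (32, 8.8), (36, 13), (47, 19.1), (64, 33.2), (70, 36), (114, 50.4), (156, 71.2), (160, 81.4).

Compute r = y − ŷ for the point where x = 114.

ŷ = -3 + 0.5·114 = 54
r = 50.4 − 54 = -3.6

r = -3.6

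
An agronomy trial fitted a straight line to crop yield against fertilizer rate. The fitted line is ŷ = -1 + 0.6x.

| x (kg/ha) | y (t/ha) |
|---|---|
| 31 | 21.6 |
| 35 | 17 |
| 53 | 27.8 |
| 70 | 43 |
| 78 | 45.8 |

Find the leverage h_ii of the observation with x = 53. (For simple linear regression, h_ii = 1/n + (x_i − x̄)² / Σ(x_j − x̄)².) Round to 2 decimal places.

h = 0.20

x̄ = (31 + 35 + 53 + 70 + 78)/5 = 53.4
Σ(x − x̄)² = 501.76 + 338.56 + 0.16 + 275.56 + 605.16 = 1721.2
h = 1/5 + (-0.4)²/1721.2 = 0.2 + 9.29584e-05 = 0.20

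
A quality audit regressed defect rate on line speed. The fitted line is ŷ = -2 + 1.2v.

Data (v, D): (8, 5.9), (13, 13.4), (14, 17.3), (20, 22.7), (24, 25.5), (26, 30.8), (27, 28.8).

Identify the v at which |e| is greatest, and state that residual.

v = 14, e = 2.5

v=8: ŷ = -2 + 1.2·8 = 7.6; e = 5.9 − 7.6 = -1.7
v=13: ŷ = -2 + 1.2·13 = 13.6; e = 13.4 − 13.6 = -0.2
v=14: ŷ = -2 + 1.2·14 = 14.8; e = 17.3 − 14.8 = 2.5
v=20: ŷ = -2 + 1.2·20 = 22; e = 22.7 − 22 = 0.7
v=24: ŷ = -2 + 1.2·24 = 26.8; e = 25.5 − 26.8 = -1.3
v=26: ŷ = -2 + 1.2·26 = 29.2; e = 30.8 − 29.2 = 1.6
v=27: ŷ = -2 + 1.2·27 = 30.4; e = 28.8 − 30.4 = -1.6
Largest |e| is 2.5 at v = 14, residual 2.5.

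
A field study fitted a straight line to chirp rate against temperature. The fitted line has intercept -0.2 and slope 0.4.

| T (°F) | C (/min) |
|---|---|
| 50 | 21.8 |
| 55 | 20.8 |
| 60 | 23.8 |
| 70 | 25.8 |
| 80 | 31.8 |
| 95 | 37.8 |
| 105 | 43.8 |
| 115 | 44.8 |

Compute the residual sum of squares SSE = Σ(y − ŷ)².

T=50: ŷ = -0.2 + 0.4·50 = 19.8; r = 21.8 − 19.8 = 2
T=55: ŷ = -0.2 + 0.4·55 = 21.8; r = 20.8 − 21.8 = -1
T=60: ŷ = -0.2 + 0.4·60 = 23.8; r = 23.8 − 23.8 = 0
T=70: ŷ = -0.2 + 0.4·70 = 27.8; r = 25.8 − 27.8 = -2
T=80: ŷ = -0.2 + 0.4·80 = 31.8; r = 31.8 − 31.8 = 0
T=95: ŷ = -0.2 + 0.4·95 = 37.8; r = 37.8 − 37.8 = 0
T=105: ŷ = -0.2 + 0.4·105 = 41.8; r = 43.8 − 41.8 = 2
T=115: ŷ = -0.2 + 0.4·115 = 45.8; r = 44.8 − 45.8 = -1
SSE = 4 + 1 + 0 + 4 + 0 + 0 + 4 + 1 = 14

SSE = 14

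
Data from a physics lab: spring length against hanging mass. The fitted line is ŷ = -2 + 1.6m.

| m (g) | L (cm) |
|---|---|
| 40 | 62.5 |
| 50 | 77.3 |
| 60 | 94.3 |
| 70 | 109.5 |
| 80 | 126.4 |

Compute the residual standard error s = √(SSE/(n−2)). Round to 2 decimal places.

s = 0.64

m=40: ŷ = -2 + 1.6·40 = 62; r = 62.5 − 62 = 0.5
m=50: ŷ = -2 + 1.6·50 = 78; r = 77.3 − 78 = -0.7
m=60: ŷ = -2 + 1.6·60 = 94; r = 94.3 − 94 = 0.3
m=70: ŷ = -2 + 1.6·70 = 110; r = 109.5 − 110 = -0.5
m=80: ŷ = -2 + 1.6·80 = 126; r = 126.4 − 126 = 0.4
SSE = 0.25 + 0.49 + 0.09 + 0.25 + 0.16 = 1.24
s = √(1.24/3) = √0.413333 ≈ 0.64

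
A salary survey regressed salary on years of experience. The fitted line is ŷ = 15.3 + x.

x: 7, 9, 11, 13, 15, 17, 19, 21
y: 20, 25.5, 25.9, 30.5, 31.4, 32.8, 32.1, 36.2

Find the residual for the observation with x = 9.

ŷ = 15.3 + 9 = 24.3
r = 25.5 − 24.3 = 1.2

r = 1.2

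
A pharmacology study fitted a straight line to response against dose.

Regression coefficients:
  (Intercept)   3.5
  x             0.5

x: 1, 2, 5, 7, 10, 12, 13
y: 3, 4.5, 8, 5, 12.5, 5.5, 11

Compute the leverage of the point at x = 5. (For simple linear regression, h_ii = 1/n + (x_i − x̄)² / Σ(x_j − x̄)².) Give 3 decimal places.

x̄ = (1 + 2 + 5 + 7 + 10 + 12 + 13)/7 = 7.14286
Σ(x − x̄)² = 37.7347 + 26.449 + 4.59184 + 0.0204082 + 8.16327 + 23.5918 + 34.3061 = 134.857
h = 1/7 + (-2.14286)²/134.857 = 0.142857 + 0.0340496 = 0.177

h = 0.177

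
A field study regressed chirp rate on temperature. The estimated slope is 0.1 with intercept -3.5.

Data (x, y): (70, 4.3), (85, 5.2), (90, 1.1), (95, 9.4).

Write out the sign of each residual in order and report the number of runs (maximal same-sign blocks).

3 runs

x=70: ŷ = -3.5 + 0.1·70 = 3.5; e = 4.3 − 3.5 = 0.8
x=85: ŷ = -3.5 + 0.1·85 = 5; e = 5.2 − 5 = 0.2
x=90: ŷ = -3.5 + 0.1·90 = 5.5; e = 1.1 − 5.5 = -4.4
x=95: ŷ = -3.5 + 0.1·95 = 6; e = 9.4 − 6 = 3.4
Signs: + + − +
Runs: +×2, −×1, +×1 → 3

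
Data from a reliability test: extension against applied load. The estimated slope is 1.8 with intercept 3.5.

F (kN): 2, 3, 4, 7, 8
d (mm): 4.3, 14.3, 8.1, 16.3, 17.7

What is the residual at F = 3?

e = 5.4

d̂ = 3.5 + 1.8·3 = 8.9
e = 14.3 − 8.9 = 5.4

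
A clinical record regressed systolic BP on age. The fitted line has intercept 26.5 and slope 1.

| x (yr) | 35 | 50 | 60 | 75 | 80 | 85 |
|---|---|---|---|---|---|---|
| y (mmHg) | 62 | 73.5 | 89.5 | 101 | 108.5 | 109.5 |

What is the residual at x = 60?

e = 3

ŷ = 26.5 + 60 = 86.5
e = 89.5 − 86.5 = 3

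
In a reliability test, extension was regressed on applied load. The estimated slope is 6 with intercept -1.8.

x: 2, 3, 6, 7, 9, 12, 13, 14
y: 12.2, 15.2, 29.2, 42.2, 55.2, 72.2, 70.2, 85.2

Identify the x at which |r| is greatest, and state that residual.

x=2: ŷ = -1.8 + 6·2 = 10.2; r = 12.2 − 10.2 = 2
x=3: ŷ = -1.8 + 6·3 = 16.2; r = 15.2 − 16.2 = -1
x=6: ŷ = -1.8 + 6·6 = 34.2; r = 29.2 − 34.2 = -5
x=7: ŷ = -1.8 + 6·7 = 40.2; r = 42.2 − 40.2 = 2
x=9: ŷ = -1.8 + 6·9 = 52.2; r = 55.2 − 52.2 = 3
x=12: ŷ = -1.8 + 6·12 = 70.2; r = 72.2 − 70.2 = 2
x=13: ŷ = -1.8 + 6·13 = 76.2; r = 70.2 − 76.2 = -6
x=14: ŷ = -1.8 + 6·14 = 82.2; r = 85.2 − 82.2 = 3
Largest |r| is 6 at x = 13, residual -6.

x = 13, r = -6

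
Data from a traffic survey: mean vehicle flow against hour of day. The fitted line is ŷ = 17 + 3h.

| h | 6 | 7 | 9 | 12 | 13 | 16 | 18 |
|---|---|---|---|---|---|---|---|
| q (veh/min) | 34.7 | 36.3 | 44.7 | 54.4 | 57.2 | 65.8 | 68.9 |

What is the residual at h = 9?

r = 0.7

ŷ = 17 + 3·9 = 44
r = 44.7 − 44 = 0.7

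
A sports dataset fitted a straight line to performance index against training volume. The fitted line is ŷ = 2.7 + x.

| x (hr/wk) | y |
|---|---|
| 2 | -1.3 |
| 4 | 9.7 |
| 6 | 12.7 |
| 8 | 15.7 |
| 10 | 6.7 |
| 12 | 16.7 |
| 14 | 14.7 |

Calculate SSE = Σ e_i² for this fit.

x=2: ŷ = 2.7 + 2 = 4.7; e = -1.3 − 4.7 = -6
x=4: ŷ = 2.7 + 4 = 6.7; e = 9.7 − 6.7 = 3
x=6: ŷ = 2.7 + 6 = 8.7; e = 12.7 − 8.7 = 4
x=8: ŷ = 2.7 + 8 = 10.7; e = 15.7 − 10.7 = 5
x=10: ŷ = 2.7 + 10 = 12.7; e = 6.7 − 12.7 = -6
x=12: ŷ = 2.7 + 12 = 14.7; e = 16.7 − 14.7 = 2
x=14: ŷ = 2.7 + 14 = 16.7; e = 14.7 − 16.7 = -2
SSE = 36 + 9 + 16 + 25 + 36 + 4 + 4 = 130

SSE = 130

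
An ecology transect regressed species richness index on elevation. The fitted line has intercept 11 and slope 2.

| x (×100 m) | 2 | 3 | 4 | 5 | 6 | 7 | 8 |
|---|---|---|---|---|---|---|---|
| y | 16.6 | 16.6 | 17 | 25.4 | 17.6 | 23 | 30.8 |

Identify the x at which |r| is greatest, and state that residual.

x = 6, r = -5.4

x=2: ŷ = 11 + 2·2 = 15; r = 16.6 − 15 = 1.6
x=3: ŷ = 11 + 2·3 = 17; r = 16.6 − 17 = -0.4
x=4: ŷ = 11 + 2·4 = 19; r = 17 − 19 = -2
x=5: ŷ = 11 + 2·5 = 21; r = 25.4 − 21 = 4.4
x=6: ŷ = 11 + 2·6 = 23; r = 17.6 − 23 = -5.4
x=7: ŷ = 11 + 2·7 = 25; r = 23 − 25 = -2
x=8: ŷ = 11 + 2·8 = 27; r = 30.8 − 27 = 3.8
Largest |r| is 5.4 at x = 6, residual -5.4.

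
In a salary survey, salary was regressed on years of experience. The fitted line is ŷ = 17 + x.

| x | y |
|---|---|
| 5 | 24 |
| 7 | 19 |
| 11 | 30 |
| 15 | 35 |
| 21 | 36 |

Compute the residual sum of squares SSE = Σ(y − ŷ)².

SSE = 46

x=5: ŷ = 17 + 5 = 22; e = 24 − 22 = 2
x=7: ŷ = 17 + 7 = 24; e = 19 − 24 = -5
x=11: ŷ = 17 + 11 = 28; e = 30 − 28 = 2
x=15: ŷ = 17 + 15 = 32; e = 35 − 32 = 3
x=21: ŷ = 17 + 21 = 38; e = 36 − 38 = -2
SSE = 4 + 25 + 4 + 9 + 4 = 46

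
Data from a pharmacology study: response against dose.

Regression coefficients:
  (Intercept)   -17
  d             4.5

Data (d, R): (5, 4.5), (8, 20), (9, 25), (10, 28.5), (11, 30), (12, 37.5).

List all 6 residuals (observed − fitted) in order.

d=5: ŷ = -17 + 4.5·5 = 5.5; e = 4.5 − 5.5 = -1
d=8: ŷ = -17 + 4.5·8 = 19; e = 20 − 19 = 1
d=9: ŷ = -17 + 4.5·9 = 23.5; e = 25 − 23.5 = 1.5
d=10: ŷ = -17 + 4.5·10 = 28; e = 28.5 − 28 = 0.5
d=11: ŷ = -17 + 4.5·11 = 32.5; e = 30 − 32.5 = -2.5
d=12: ŷ = -17 + 4.5·12 = 37; e = 37.5 − 37 = 0.5

-1, 1, 1.5, 0.5, -2.5, 0.5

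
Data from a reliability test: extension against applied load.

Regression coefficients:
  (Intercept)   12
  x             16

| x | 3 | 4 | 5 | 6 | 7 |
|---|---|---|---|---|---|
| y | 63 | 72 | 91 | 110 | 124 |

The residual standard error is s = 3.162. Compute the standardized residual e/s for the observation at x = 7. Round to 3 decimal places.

ŷ = 12 + 16·7 = 124
e = 124 − 124 = 0
e/s = 0 / 3.162 = 0.000

0.000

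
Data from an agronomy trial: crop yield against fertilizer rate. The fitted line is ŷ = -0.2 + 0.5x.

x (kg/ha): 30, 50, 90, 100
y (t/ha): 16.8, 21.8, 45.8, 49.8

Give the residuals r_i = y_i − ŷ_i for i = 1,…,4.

2, -3, 1, 0

x=30: ŷ = -0.2 + 0.5·30 = 14.8; r = 16.8 − 14.8 = 2
x=50: ŷ = -0.2 + 0.5·50 = 24.8; r = 21.8 − 24.8 = -3
x=90: ŷ = -0.2 + 0.5·90 = 44.8; r = 45.8 − 44.8 = 1
x=100: ŷ = -0.2 + 0.5·100 = 49.8; r = 49.8 − 49.8 = 0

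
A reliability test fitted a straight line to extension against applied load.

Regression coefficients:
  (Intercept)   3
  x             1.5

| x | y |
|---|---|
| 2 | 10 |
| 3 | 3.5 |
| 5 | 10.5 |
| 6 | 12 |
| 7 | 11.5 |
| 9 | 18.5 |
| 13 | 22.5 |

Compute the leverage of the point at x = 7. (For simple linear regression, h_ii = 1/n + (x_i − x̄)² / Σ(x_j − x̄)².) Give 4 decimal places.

x̄ = (2 + 3 + 5 + 6 + 7 + 9 + 13)/7 = 6.42857
Σ(x − x̄)² = 19.6122 + 11.7551 + 2.04082 + 0.183673 + 0.326531 + 6.61224 + 43.1837 = 83.7143
h = 1/7 + (0.571429)²/83.7143 = 0.142857 + 0.00390054 = 0.1468

h = 0.1468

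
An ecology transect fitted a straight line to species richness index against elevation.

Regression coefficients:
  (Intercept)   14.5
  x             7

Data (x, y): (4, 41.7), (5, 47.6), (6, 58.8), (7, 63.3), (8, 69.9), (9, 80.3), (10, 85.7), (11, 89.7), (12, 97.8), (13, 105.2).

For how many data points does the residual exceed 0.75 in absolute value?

6

x=4: ŷ = 14.5 + 7·4 = 42.5; e = 41.7 − 42.5 = -0.8
x=5: ŷ = 14.5 + 7·5 = 49.5; e = 47.6 − 49.5 = -1.9
x=6: ŷ = 14.5 + 7·6 = 56.5; e = 58.8 − 56.5 = 2.3
x=7: ŷ = 14.5 + 7·7 = 63.5; e = 63.3 − 63.5 = -0.2
x=8: ŷ = 14.5 + 7·8 = 70.5; e = 69.9 − 70.5 = -0.6
x=9: ŷ = 14.5 + 7·9 = 77.5; e = 80.3 − 77.5 = 2.8
x=10: ŷ = 14.5 + 7·10 = 84.5; e = 85.7 − 84.5 = 1.2
x=11: ŷ = 14.5 + 7·11 = 91.5; e = 89.7 − 91.5 = -1.8
x=12: ŷ = 14.5 + 7·12 = 98.5; e = 97.8 − 98.5 = -0.7
x=13: ŷ = 14.5 + 7·13 = 105.5; e = 105.2 − 105.5 = -0.3
|e| > 0.75: x=4 (|e|=0.8), x=5 (|e|=1.9), x=6 (|e|=2.3), x=9 (|e|=2.8), x=10 (|e|=1.2), x=11 (|e|=1.8) → 6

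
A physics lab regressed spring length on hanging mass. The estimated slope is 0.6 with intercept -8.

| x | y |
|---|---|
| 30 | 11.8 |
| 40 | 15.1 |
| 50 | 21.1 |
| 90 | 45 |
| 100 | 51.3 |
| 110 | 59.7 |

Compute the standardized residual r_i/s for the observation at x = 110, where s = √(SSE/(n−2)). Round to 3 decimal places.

1.119

x=30: ŷ = -8 + 0.6·30 = 10; r = 11.8 − 10 = 1.8
x=40: ŷ = -8 + 0.6·40 = 16; r = 15.1 − 16 = -0.9
x=50: ŷ = -8 + 0.6·50 = 22; r = 21.1 − 22 = -0.9
x=90: ŷ = -8 + 0.6·90 = 46; r = 45 − 46 = -1
x=100: ŷ = -8 + 0.6·100 = 52; r = 51.3 − 52 = -0.7
x=110: ŷ = -8 + 0.6·110 = 58; r = 59.7 − 58 = 1.7
SSE = 3.24 + 0.81 + 0.81 + 1 + 0.49 + 2.89 = 9.24
s = √(9.24/4) = 1.51987
r/s = 1.7 / 1.51987 = 1.119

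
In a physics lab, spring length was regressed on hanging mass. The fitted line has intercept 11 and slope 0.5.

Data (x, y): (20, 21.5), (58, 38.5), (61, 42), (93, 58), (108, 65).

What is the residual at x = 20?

ŷ = 11 + 0.5·20 = 21
e = 21.5 − 21 = 0.5

e = 0.5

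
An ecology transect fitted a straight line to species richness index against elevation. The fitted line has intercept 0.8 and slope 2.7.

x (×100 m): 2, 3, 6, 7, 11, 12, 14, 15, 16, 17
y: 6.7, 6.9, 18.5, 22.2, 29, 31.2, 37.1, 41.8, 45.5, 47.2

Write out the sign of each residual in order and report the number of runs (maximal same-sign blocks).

5 runs

x=2: ŷ = 0.8 + 2.7·2 = 6.2; r = 6.7 − 6.2 = 0.5
x=3: ŷ = 0.8 + 2.7·3 = 8.9; r = 6.9 − 8.9 = -2
x=6: ŷ = 0.8 + 2.7·6 = 17; r = 18.5 − 17 = 1.5
x=7: ŷ = 0.8 + 2.7·7 = 19.7; r = 22.2 − 19.7 = 2.5
x=11: ŷ = 0.8 + 2.7·11 = 30.5; r = 29 − 30.5 = -1.5
x=12: ŷ = 0.8 + 2.7·12 = 33.2; r = 31.2 − 33.2 = -2
x=14: ŷ = 0.8 + 2.7·14 = 38.6; r = 37.1 − 38.6 = -1.5
x=15: ŷ = 0.8 + 2.7·15 = 41.3; r = 41.8 − 41.3 = 0.5
x=16: ŷ = 0.8 + 2.7·16 = 44; r = 45.5 − 44 = 1.5
x=17: ŷ = 0.8 + 2.7·17 = 46.7; r = 47.2 − 46.7 = 0.5
Signs: + − + + − − − + + +
Runs: +×1, −×1, +×2, −×3, +×3 → 5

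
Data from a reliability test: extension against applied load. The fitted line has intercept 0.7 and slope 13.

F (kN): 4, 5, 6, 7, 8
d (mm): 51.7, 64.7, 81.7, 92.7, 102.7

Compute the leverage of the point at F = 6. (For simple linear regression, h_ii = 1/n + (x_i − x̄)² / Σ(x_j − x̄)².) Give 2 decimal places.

F̄ = (4 + 5 + 6 + 7 + 8)/5 = 6
Σ(F − F̄)² = 4 + 1 + 0 + 1 + 4 = 10
h = 1/5 + (0)²/10 = 0.2 + 0 = 0.20

h = 0.20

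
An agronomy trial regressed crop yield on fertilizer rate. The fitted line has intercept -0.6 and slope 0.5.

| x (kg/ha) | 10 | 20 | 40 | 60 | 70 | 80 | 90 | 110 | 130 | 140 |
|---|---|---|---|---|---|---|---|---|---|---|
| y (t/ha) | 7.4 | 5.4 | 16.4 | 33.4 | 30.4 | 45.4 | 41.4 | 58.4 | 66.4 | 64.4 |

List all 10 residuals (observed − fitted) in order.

x=10: ŷ = -0.6 + 0.5·10 = 4.4; r = 7.4 − 4.4 = 3
x=20: ŷ = -0.6 + 0.5·20 = 9.4; r = 5.4 − 9.4 = -4
x=40: ŷ = -0.6 + 0.5·40 = 19.4; r = 16.4 − 19.4 = -3
x=60: ŷ = -0.6 + 0.5·60 = 29.4; r = 33.4 − 29.4 = 4
x=70: ŷ = -0.6 + 0.5·70 = 34.4; r = 30.4 − 34.4 = -4
x=80: ŷ = -0.6 + 0.5·80 = 39.4; r = 45.4 − 39.4 = 6
x=90: ŷ = -0.6 + 0.5·90 = 44.4; r = 41.4 − 44.4 = -3
x=110: ŷ = -0.6 + 0.5·110 = 54.4; r = 58.4 − 54.4 = 4
x=130: ŷ = -0.6 + 0.5·130 = 64.4; r = 66.4 − 64.4 = 2
x=140: ŷ = -0.6 + 0.5·140 = 69.4; r = 64.4 − 69.4 = -5

3, -4, -3, 4, -4, 6, -3, 4, 2, -5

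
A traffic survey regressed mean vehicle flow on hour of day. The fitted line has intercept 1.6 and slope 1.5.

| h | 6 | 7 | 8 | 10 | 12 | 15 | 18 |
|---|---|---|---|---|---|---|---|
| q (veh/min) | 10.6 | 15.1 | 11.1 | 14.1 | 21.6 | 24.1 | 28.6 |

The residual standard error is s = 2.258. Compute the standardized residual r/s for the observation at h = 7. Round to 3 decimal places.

q̂ = 1.6 + 1.5·7 = 12.1
r = 15.1 − 12.1 = 3
r/s = 3 / 2.258 = 1.329

1.329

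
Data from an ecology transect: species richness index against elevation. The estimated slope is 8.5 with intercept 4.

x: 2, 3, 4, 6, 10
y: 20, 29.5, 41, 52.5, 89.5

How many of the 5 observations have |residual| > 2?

x=2: ŷ = 4 + 8.5·2 = 21; r = 20 − 21 = -1
x=3: ŷ = 4 + 8.5·3 = 29.5; r = 29.5 − 29.5 = 0
x=4: ŷ = 4 + 8.5·4 = 38; r = 41 − 38 = 3
x=6: ŷ = 4 + 8.5·6 = 55; r = 52.5 − 55 = -2.5
x=10: ŷ = 4 + 8.5·10 = 89; r = 89.5 − 89 = 0.5
|r| > 2: x=4 (|r|=3), x=6 (|r|=2.5) → 2

2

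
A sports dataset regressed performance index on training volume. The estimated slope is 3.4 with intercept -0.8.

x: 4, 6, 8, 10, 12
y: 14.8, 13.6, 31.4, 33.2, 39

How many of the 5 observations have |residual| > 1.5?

3

x=4: ŷ = -0.8 + 3.4·4 = 12.8; e = 14.8 − 12.8 = 2
x=6: ŷ = -0.8 + 3.4·6 = 19.6; e = 13.6 − 19.6 = -6
x=8: ŷ = -0.8 + 3.4·8 = 26.4; e = 31.4 − 26.4 = 5
x=10: ŷ = -0.8 + 3.4·10 = 33.2; e = 33.2 − 33.2 = 0
x=12: ŷ = -0.8 + 3.4·12 = 40; e = 39 − 40 = -1
|e| > 1.5: x=4 (|e|=2), x=6 (|e|=6), x=8 (|e|=5) → 3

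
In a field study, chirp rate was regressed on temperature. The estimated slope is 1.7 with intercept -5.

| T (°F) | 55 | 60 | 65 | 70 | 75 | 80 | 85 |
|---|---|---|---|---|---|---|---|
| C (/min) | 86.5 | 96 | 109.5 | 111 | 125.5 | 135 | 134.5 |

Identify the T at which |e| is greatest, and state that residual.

T = 85, e = -5

T=55: Ĉ = -5 + 1.7·55 = 88.5; e = 86.5 − 88.5 = -2
T=60: Ĉ = -5 + 1.7·60 = 97; e = 96 − 97 = -1
T=65: Ĉ = -5 + 1.7·65 = 105.5; e = 109.5 − 105.5 = 4
T=70: Ĉ = -5 + 1.7·70 = 114; e = 111 − 114 = -3
T=75: Ĉ = -5 + 1.7·75 = 122.5; e = 125.5 − 122.5 = 3
T=80: Ĉ = -5 + 1.7·80 = 131; e = 135 − 131 = 4
T=85: Ĉ = -5 + 1.7·85 = 139.5; e = 134.5 − 139.5 = -5
Largest |e| is 5 at T = 85, residual -5.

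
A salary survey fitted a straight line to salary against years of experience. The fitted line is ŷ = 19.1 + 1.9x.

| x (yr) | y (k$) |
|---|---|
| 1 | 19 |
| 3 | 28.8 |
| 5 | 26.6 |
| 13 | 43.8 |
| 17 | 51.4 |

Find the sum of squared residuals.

x=1: ŷ = 19.1 + 1.9·1 = 21; e = 19 − 21 = -2
x=3: ŷ = 19.1 + 1.9·3 = 24.8; e = 28.8 − 24.8 = 4
x=5: ŷ = 19.1 + 1.9·5 = 28.6; e = 26.6 − 28.6 = -2
x=13: ŷ = 19.1 + 1.9·13 = 43.8; e = 43.8 − 43.8 = 0
x=17: ŷ = 19.1 + 1.9·17 = 51.4; e = 51.4 − 51.4 = 0
SSE = 4 + 16 + 4 + 0 + 0 = 24

SSE = 24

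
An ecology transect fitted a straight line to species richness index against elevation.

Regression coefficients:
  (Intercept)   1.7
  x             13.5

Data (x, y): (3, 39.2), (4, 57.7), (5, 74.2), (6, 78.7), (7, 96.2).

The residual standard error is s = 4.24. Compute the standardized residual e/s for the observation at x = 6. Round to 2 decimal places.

-0.94

ŷ = 1.7 + 13.5·6 = 82.7
e = 78.7 − 82.7 = -4
e/s = -4 / 4.24 = -0.94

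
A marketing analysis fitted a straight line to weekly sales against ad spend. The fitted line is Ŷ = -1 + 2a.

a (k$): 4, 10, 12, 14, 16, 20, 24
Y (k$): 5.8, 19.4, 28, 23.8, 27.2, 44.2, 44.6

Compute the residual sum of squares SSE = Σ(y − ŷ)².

a=4: Ŷ = -1 + 2·4 = 7; e = 5.8 − 7 = -1.2
a=10: Ŷ = -1 + 2·10 = 19; e = 19.4 − 19 = 0.4
a=12: Ŷ = -1 + 2·12 = 23; e = 28 − 23 = 5
a=14: Ŷ = -1 + 2·14 = 27; e = 23.8 − 27 = -3.2
a=16: Ŷ = -1 + 2·16 = 31; e = 27.2 − 31 = -3.8
a=20: Ŷ = -1 + 2·20 = 39; e = 44.2 − 39 = 5.2
a=24: Ŷ = -1 + 2·24 = 47; e = 44.6 − 47 = -2.4
SSE = 1.44 + 0.16 + 25 + 10.24 + 14.44 + 27.04 + 5.76 = 84.08

SSE = 84.08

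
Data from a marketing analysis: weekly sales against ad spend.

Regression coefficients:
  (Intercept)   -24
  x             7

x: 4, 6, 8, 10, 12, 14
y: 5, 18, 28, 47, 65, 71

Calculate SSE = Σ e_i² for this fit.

SSE = 52

x=4: ŷ = -24 + 7·4 = 4; e = 5 − 4 = 1
x=6: ŷ = -24 + 7·6 = 18; e = 18 − 18 = 0
x=8: ŷ = -24 + 7·8 = 32; e = 28 − 32 = -4
x=10: ŷ = -24 + 7·10 = 46; e = 47 − 46 = 1
x=12: ŷ = -24 + 7·12 = 60; e = 65 − 60 = 5
x=14: ŷ = -24 + 7·14 = 74; e = 71 − 74 = -3
SSE = 1 + 0 + 16 + 1 + 25 + 9 = 52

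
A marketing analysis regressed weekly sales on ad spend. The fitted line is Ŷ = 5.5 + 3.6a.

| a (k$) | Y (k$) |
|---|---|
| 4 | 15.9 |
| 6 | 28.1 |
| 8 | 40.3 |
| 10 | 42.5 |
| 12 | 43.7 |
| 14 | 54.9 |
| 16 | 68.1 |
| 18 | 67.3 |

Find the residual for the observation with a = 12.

e = -5

Ŷ = 5.5 + 3.6·12 = 48.7
e = 43.7 − 48.7 = -5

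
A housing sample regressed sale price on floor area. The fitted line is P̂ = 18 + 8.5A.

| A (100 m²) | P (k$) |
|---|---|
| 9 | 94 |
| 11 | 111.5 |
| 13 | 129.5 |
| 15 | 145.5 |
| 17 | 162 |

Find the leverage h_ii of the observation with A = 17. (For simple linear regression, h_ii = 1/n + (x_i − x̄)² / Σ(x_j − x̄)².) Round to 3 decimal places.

h = 0.600

Ā = (9 + 11 + 13 + 15 + 17)/5 = 13
Σ(A − Ā)² = 16 + 4 + 0 + 4 + 16 = 40
h = 1/5 + (4)²/40 = 0.2 + 0.4 = 0.600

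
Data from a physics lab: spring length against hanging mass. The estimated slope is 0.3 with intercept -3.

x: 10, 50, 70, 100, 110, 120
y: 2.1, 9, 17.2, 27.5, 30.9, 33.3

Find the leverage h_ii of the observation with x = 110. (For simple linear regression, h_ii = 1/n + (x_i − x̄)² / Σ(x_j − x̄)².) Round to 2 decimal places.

x̄ = (10 + 50 + 70 + 100 + 110 + 120)/6 = 76.6667
Σ(x − x̄)² = 4444.44 + 711.111 + 44.4444 + 544.444 + 1111.11 + 1877.78 = 8733.33
h = 1/6 + (33.3333)²/8733.33 = 0.166667 + 0.127226 = 0.29

h = 0.29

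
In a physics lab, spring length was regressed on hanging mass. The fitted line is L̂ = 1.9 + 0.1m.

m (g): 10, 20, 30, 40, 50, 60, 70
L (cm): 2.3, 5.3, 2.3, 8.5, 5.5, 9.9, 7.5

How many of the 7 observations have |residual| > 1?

m=10: L̂ = 1.9 + 0.1·10 = 2.9; r = 2.3 − 2.9 = -0.6
m=20: L̂ = 1.9 + 0.1·20 = 3.9; r = 5.3 − 3.9 = 1.4
m=30: L̂ = 1.9 + 0.1·30 = 4.9; r = 2.3 − 4.9 = -2.6
m=40: L̂ = 1.9 + 0.1·40 = 5.9; r = 8.5 − 5.9 = 2.6
m=50: L̂ = 1.9 + 0.1·50 = 6.9; r = 5.5 − 6.9 = -1.4
m=60: L̂ = 1.9 + 0.1·60 = 7.9; r = 9.9 − 7.9 = 2
m=70: L̂ = 1.9 + 0.1·70 = 8.9; r = 7.5 − 8.9 = -1.4
|r| > 1: m=20 (|r|=1.4), m=30 (|r|=2.6), m=40 (|r|=2.6), m=50 (|r|=1.4), m=60 (|r|=2), m=70 (|r|=1.4) → 6

6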